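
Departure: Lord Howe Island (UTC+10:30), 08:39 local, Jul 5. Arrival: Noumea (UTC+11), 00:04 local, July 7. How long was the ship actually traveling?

38 hours 55 minutes

Departure in UTC: 08:39 − 10:30 = 22:09 on Jul 4.
Arrival in UTC: 00:04 − 11:00 = 13:04 on Jul 6.
Elapsed = 13:04 − 22:09 (+2 days) = 38 hours 55 minutes.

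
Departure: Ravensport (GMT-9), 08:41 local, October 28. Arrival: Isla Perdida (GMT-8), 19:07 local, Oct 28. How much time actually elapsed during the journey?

9 hours 26 minutes

Departure in UTC: 08:41 + 9:00 = 17:41 on Oct 28.
Arrival in UTC: 19:07 + 8:00 = 03:07 on Oct 29.
Elapsed = 03:07 − 17:41 (+1 day) = 9 hours 26 minutes.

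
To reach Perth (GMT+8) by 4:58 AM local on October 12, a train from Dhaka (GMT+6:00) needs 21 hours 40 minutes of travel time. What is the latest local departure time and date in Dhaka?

Target arrival in UTC: 4:58 AM − 8:00 = 8:58 PM on Oct 11.
Subtract 21 hours and 40 minutes → departure 11:18 PM UTC on Oct 10.
Dhaka is UTC+6:00: 11:18 PM + 6:00 = 5:18 AM on Oct 11.

5:18 AM on Oct 11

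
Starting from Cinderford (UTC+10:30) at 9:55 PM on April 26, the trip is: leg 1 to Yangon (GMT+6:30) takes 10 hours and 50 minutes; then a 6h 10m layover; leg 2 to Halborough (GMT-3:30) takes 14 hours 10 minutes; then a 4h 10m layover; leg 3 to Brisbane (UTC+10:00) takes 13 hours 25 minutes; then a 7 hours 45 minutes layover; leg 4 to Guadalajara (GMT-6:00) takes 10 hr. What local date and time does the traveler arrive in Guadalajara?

11:55 PM on April 28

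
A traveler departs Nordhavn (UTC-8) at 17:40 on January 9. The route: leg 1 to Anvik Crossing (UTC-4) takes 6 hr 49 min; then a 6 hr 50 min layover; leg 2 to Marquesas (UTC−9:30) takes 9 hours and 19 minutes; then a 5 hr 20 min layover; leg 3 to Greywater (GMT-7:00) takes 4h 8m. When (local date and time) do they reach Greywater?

03:06 on January 11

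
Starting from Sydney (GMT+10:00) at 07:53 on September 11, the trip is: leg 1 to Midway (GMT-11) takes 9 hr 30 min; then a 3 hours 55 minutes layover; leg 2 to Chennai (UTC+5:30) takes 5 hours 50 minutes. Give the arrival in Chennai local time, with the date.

22:38 on September 11

Convert departure to UTC: 07:53 − 10:00 = 21:53 UTC on Sep 10.
Add 9 hours and 30 minutes leg 1 → 07:23 UTC (Sep 11).
Add 3 hours 55 minutes layover in Midway → 11:18 UTC.
Add 5 hours 50 minutes leg 2 → 17:08 UTC.
Chennai is UTC+5:30, so local arrival = 17:08 + 5:30 = 22:38 on Sep 11.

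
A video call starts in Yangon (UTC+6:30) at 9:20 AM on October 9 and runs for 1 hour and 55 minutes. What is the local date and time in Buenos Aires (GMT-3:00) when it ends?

Convert start to UTC: 9:20 AM − 6:30 = 2:50 AM UTC on Oct 9.
Add 1 hour 55 minutes duration → 4:45 AM UTC.
Buenos Aires is UTC−3:00, so local end time = 4:45 AM − 3:00 = 1:45 AM on Oct 9.

1:45 AM on October 9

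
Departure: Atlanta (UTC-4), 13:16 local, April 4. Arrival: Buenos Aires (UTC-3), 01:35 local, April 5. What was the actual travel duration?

Buenos Aires is 1:00 ahead of Atlanta.
Clock-face elapsed time (ignoring zones) is 12 hours 19 minutes.
Actual elapsed = 12 hours 19 minutes − 1:00 = 11 hours 19 minutes.

11 hours 19 minutes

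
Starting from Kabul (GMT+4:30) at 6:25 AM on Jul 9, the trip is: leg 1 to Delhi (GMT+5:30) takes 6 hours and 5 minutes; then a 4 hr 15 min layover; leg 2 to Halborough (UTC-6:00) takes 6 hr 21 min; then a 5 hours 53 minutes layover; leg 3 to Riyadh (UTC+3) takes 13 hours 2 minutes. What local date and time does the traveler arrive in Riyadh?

4:31 PM on July 10

Convert departure to UTC: 6:25 AM − 4:30 = 1:55 AM UTC on Jul 9.
Add 6 hours and 5 minutes leg 1 → 8:00 AM UTC.
Add 4 hours 15 minutes layover in Delhi → 12:15 PM UTC.
Add 6 hours and 21 minutes leg 2 → 6:36 PM UTC.
Add 5 hours 53 minutes layover in Halborough → 12:29 AM UTC (Jul 10).
Add 13 hours 2 minutes leg 3 → 1:31 PM UTC.
Riyadh is UTC+3:00, so local arrival = 1:31 PM + 3:00 = 4:31 PM on Jul 10.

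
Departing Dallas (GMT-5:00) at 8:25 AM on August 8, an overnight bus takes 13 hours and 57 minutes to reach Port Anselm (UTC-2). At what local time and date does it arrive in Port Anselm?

1:22 AM on August 9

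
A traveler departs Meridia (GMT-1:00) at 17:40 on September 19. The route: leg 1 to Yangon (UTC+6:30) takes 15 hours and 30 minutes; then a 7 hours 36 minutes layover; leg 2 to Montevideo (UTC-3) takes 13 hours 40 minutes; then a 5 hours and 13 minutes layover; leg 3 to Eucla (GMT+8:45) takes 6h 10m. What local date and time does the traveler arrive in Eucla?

Convert departure to UTC: 17:40 + 1:00 = 18:40 UTC on Sep 19.
Add 15 hours 30 minutes leg 1 → 10:10 UTC (Sep 20).
Add 7 hours 36 minutes layover in Yangon → 17:46 UTC.
Add 13 hours 40 minutes leg 2 → 07:26 UTC (Sep 21).
Add 5 hours 13 minutes layover in Montevideo → 12:39 UTC.
Add 6 hours and 10 minutes leg 3 → 18:49 UTC.
Eucla is UTC+8:45, so local arrival = 18:49 + 8:45 = 03:34 on Sep 22.

03:34 on September 22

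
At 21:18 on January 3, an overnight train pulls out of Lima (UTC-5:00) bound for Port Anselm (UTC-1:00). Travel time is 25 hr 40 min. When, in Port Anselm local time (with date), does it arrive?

Convert departure to UTC: 21:18 + 5:00 = 02:18 UTC on Jan 4.
Add 25 hours 40 minutes travel time → 03:58 UTC (Jan 5).
Port Anselm is UTC−1:00, so local arrival = 03:58 − 1:00 = 02:58 on Jan 5.

02:58 on Jan 5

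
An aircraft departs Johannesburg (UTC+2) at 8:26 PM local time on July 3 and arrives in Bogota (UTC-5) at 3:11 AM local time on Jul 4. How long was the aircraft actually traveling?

13 hours 45 minutes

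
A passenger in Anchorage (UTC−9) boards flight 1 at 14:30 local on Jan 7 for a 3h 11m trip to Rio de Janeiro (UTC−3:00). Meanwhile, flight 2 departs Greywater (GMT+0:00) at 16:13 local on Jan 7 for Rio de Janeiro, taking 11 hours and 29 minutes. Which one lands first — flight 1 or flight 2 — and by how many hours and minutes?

Flight 1 in UTC: 14:30 + 9:00 = 23:30 on Jan 7.
+3 hours 11 minutes → arrive 02:41 UTC on Jan 8.
Flight 2 departs at 16:13 UTC (Jan 7).
+11 hours 29 minutes → arrive 03:42 UTC on Jan 8.
Flight 1 lands earlier by 1 hour 1 minute.

the first, by 1 hour 1 minute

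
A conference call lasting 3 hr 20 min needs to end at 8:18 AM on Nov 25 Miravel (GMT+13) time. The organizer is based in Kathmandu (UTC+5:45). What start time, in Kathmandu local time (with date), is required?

9:43 PM on November 24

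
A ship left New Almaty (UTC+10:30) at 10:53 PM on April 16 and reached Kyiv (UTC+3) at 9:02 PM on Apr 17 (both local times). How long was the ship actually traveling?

Departure in UTC: 10:53 PM − 10:30 = 12:23 PM on Apr 16.
Arrival in UTC: 9:02 PM − 3:00 = 6:02 PM on Apr 17.
Elapsed = 6:02 PM − 12:23 PM (+1 day) = 29 hours 39 minutes.

29 hours 39 minutes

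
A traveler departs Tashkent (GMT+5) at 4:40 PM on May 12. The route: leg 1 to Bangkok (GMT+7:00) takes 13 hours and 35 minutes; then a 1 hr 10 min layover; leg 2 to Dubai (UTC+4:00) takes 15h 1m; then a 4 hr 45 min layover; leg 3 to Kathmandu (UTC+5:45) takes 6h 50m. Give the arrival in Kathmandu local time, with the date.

Convert departure to UTC: 4:40 PM − 5:00 = 11:40 AM UTC on May 12.
Add 13 hours and 35 minutes leg 1 → 1:15 AM UTC (May 13).
Add 1 hour 10 minutes layover in Bangkok → 2:25 AM UTC.
Add 15 hours 1 minute leg 2 → 5:26 PM UTC.
Add 4 hours and 45 minutes layover in Dubai → 10:11 PM UTC.
Add 6 hours and 50 minutes leg 3 → 5:01 AM UTC (May 14).
Kathmandu is UTC+5:45, so local arrival = 5:01 AM + 5:45 = 10:46 AM on May 14.

10:46 AM on May 14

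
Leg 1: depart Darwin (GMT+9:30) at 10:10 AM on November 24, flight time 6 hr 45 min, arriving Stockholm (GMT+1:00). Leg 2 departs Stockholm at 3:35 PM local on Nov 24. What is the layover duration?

Convert departure to UTC: 10:10 AM − 9:30 = 12:40 AM UTC on Nov 24.
Add 6 hours 45 minutes flight time → 7:25 AM UTC.
Stockholm is UTC+1:00, so local arrival = 7:25 AM + 1:00 = 8:25 AM on Nov 24.
Layover = 3:35 PM − 8:25 AM = 7 hours 10 minutes.

7 hours 10 minutes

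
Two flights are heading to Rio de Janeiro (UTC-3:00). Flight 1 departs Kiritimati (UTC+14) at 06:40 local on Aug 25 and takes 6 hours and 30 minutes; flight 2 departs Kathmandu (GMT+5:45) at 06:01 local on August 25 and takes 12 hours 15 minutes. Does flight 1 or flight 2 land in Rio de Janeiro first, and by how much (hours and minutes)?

Flight 1 in UTC: 06:40 − 14:00 = 16:40 on Aug 24.
+6 hours 30 minutes → arrive 23:10 UTC on Aug 24.
Flight 2 in UTC: 06:01 − 5:45 = 00:16 on Aug 25.
+12 hours 15 minutes → arrive 12:31 UTC on Aug 25.
Flight 1 lands earlier by 13 hours 21 minutes.

the first, by 13 hours 21 minutes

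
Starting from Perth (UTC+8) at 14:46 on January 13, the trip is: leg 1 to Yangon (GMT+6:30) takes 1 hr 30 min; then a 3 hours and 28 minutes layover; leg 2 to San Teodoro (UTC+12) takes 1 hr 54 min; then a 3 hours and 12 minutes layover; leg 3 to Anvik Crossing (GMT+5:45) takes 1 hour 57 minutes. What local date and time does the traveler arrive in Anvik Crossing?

Convert departure to UTC: 14:46 − 8:00 = 06:46 UTC on Jan 13.
Add 1 hour 30 minutes leg 1 → 08:16 UTC.
Add 3 hours and 28 minutes layover in Yangon → 11:44 UTC.
Add 1 hour and 54 minutes leg 2 → 13:38 UTC.
Add 3 hours 12 minutes layover in San Teodoro → 16:50 UTC.
Add 1 hour 57 minutes leg 3 → 18:47 UTC.
Anvik Crossing is UTC+5:45, so local arrival = 18:47 + 5:45 = 00:32 on Jan 14.

00:32 on January 14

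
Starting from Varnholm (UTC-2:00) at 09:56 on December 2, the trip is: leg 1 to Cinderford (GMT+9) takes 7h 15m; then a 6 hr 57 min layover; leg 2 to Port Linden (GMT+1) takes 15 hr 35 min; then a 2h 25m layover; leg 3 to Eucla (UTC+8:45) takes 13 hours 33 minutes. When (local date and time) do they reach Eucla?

Convert departure to UTC: 09:56 + 2:00 = 11:56 UTC on Dec 2.
Add 7 hours and 15 minutes leg 1 → 19:11 UTC.
Add 6 hours 57 minutes layover in Cinderford → 02:08 UTC (Dec 3).
Add 15 hours 35 minutes leg 2 → 17:43 UTC.
Add 2 hours 25 minutes layover in Port Linden → 20:08 UTC.
Add 13 hours and 33 minutes leg 3 → 09:41 UTC (Dec 4).
Eucla is UTC+8:45, so local arrival = 09:41 + 8:45 = 18:26 on Dec 4.

18:26 on December 4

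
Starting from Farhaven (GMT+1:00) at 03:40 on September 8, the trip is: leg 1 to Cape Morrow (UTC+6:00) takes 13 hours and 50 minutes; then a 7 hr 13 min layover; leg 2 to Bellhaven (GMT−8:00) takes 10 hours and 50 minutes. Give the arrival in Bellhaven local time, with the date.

02:33 on September 9

Convert departure to UTC: 03:40 − 1:00 = 02:40 UTC on Sep 8.
Add 13 hours 50 minutes leg 1 → 16:30 UTC.
Add 7 hours 13 minutes layover in Cape Morrow → 23:43 UTC.
Add 10 hours and 50 minutes leg 2 → 10:33 UTC (Sep 9).
Bellhaven is UTC−8:00, so local arrival = 10:33 − 8:00 = 02:33 on Sep 9.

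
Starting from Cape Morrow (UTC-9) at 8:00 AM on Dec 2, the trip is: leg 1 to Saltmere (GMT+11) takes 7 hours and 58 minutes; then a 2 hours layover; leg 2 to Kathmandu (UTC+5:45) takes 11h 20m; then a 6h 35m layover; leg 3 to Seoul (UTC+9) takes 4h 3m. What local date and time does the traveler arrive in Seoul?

Convert departure to UTC: 8:00 AM + 9:00 = 5:00 PM UTC on Dec 2.
Add 7 hours and 58 minutes leg 1 → 12:58 AM UTC (Dec 3).
Add 2 hours layover in Saltmere → 2:58 AM UTC.
Add 11 hours and 20 minutes leg 2 → 2:18 PM UTC.
Add 6 hours and 35 minutes layover in Kathmandu → 8:53 PM UTC.
Add 4 hours and 3 minutes leg 3 → 12:56 AM UTC (Dec 4).
Seoul is UTC+9:00, so local arrival = 12:56 AM + 9:00 = 9:56 AM on Dec 4.

9:56 AM on December 4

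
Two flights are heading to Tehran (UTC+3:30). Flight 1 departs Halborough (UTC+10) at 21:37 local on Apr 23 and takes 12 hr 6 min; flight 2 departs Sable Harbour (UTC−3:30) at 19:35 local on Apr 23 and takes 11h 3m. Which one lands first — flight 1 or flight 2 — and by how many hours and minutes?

the first, by 10 hours 25 minutes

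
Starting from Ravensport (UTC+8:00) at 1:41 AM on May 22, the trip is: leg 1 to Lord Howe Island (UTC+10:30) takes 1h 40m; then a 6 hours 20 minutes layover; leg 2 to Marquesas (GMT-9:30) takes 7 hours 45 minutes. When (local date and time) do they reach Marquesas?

11:56 PM on May 21

Convert departure to UTC: 1:41 AM − 8:00 = 5:41 PM UTC on May 21.
Add 1 hour 40 minutes leg 1 → 7:21 PM UTC.
Add 6 hours and 20 minutes layover in Lord Howe Island → 1:41 AM UTC (May 22).
Add 7 hours and 45 minutes leg 2 → 9:26 AM UTC.
Marquesas is UTC−9:30, so local arrival = 9:26 AM − 9:30 = 11:56 PM on May 21.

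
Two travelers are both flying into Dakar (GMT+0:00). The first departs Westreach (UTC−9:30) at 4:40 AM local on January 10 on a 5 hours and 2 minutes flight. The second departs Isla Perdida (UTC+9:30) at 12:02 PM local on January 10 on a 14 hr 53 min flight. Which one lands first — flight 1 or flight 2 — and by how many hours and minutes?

Flight 1 in UTC: 4:40 AM + 9:30 = 2:10 PM on Jan 10.
+5 hours and 2 minutes → arrive 7:12 PM UTC on Jan 10.
Flight 2 in UTC: 12:02 PM − 9:30 = 2:32 AM on Jan 10.
+14 hours 53 minutes → arrive 5:25 PM UTC on Jan 10.
Flight 2 lands earlier by 1 hour 47 minutes.

the second, by 1 hour 47 minutes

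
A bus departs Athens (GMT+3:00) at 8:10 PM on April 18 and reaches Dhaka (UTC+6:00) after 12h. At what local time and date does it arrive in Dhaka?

11:10 AM on Apr 19

Dhaka is 3:00 ahead of Athens.
After 12 hours it is 8:10 AM (Apr 19) in Athens.
Shift by the zone difference: 8:10 AM + 3:00 = 11:10 AM on Apr 19 in Dhaka.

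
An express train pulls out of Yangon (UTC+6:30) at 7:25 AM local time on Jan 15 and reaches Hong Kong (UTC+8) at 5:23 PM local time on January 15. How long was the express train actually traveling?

8 hours 28 minutes

Departure in UTC: 7:25 AM − 6:30 = 12:55 AM on Jan 15.
Arrival in UTC: 5:23 PM − 8:00 = 9:23 AM on Jan 15.
Elapsed = 9:23 AM − 12:55 AM = 8 hours 28 minutes.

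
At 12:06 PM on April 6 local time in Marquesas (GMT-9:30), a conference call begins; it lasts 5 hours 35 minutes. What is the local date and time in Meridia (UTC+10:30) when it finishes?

1:41 PM on April 7

Convert start to UTC: 12:06 PM + 9:30 = 9:36 PM UTC on Apr 6.
Add 5 hours 35 minutes duration → 3:11 AM UTC (Apr 7).
Meridia is UTC+10:30, so local end time = 3:11 AM + 10:30 = 1:41 PM on Apr 7.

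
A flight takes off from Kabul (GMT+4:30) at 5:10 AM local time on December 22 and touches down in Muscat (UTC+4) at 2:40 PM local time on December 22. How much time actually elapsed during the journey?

10 hours

Departure in UTC: 5:10 AM − 4:30 = 12:40 AM on Dec 22.
Arrival in UTC: 2:40 PM − 4:00 = 10:40 AM on Dec 22.
Elapsed = 10:40 AM − 12:40 AM = 10 hours.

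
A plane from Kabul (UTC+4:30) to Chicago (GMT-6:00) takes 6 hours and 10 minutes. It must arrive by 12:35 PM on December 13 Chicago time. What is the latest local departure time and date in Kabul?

Target arrival in UTC: 12:35 PM + 6:00 = 6:35 PM on Dec 13.
Subtract 6 hours and 10 minutes → departure 12:25 PM UTC on Dec 13.
Kabul is UTC+4:30: 12:25 PM + 4:30 = 4:55 PM on Dec 13.

4:55 PM on Dec 13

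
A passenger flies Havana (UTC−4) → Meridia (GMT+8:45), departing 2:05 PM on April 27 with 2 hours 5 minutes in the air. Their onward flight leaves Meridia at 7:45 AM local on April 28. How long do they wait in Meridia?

2 hours 50 minutes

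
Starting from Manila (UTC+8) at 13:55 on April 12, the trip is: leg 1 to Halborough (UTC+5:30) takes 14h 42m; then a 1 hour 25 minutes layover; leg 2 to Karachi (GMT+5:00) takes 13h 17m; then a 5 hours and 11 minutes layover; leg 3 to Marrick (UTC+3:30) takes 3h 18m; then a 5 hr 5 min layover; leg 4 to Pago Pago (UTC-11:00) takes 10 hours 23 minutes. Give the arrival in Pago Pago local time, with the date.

00:16 on April 14

Convert departure to UTC: 13:55 − 8:00 = 05:55 UTC on Apr 12.
Add 14 hours 42 minutes leg 1 → 20:37 UTC.
Add 1 hour and 25 minutes layover in Halborough → 22:02 UTC.
Add 13 hours 17 minutes leg 2 → 11:19 UTC (Apr 13).
Add 5 hours 11 minutes layover in Karachi → 16:30 UTC.
Add 3 hours and 18 minutes leg 3 → 19:48 UTC.
Add 5 hours 5 minutes layover in Marrick → 00:53 UTC (Apr 14).
Add 10 hours and 23 minutes leg 4 → 11:16 UTC.
Pago Pago is UTC−11:00, so local arrival = 11:16 − 11:00 = 00:16 on Apr 14.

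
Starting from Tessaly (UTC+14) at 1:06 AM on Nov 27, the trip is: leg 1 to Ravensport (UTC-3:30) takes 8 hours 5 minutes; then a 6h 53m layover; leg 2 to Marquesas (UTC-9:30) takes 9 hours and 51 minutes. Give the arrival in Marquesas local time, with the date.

Convert departure to UTC: 1:06 AM − 14:00 = 11:06 AM UTC on Nov 26.
Add 8 hours 5 minutes leg 1 → 7:11 PM UTC.
Add 6 hours and 53 minutes layover in Ravensport → 2:04 AM UTC (Nov 27).
Add 9 hours 51 minutes leg 2 → 11:55 AM UTC.
Marquesas is UTC−9:30, so local arrival = 11:55 AM − 9:30 = 2:25 AM on Nov 27.

2:25 AM on November 27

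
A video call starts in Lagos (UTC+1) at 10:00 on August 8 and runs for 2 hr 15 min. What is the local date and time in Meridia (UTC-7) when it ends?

Meridia is 8:00 behind Lagos.
After 2 hours 15 minutes it is 12:15 in Lagos.
Shift by the zone difference: 12:15 − 8:00 = 04:15 on Aug 8 in Meridia.

04:15 on August 8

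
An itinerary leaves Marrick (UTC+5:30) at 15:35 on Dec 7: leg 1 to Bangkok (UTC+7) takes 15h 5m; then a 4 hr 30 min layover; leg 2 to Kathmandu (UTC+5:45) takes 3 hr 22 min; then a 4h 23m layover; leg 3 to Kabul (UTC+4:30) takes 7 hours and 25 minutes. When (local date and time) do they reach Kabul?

Convert departure to UTC: 15:35 − 5:30 = 10:05 UTC on Dec 7.
Add 15 hours 5 minutes leg 1 → 01:10 UTC (Dec 8).
Add 4 hours and 30 minutes layover in Bangkok → 05:40 UTC.
Add 3 hours and 22 minutes leg 2 → 09:02 UTC.
Add 4 hours 23 minutes layover in Kathmandu → 13:25 UTC.
Add 7 hours 25 minutes leg 3 → 20:50 UTC.
Kabul is UTC+4:30, so local arrival = 20:50 + 4:30 = 01:20 on Dec 9.

01:20 on December 9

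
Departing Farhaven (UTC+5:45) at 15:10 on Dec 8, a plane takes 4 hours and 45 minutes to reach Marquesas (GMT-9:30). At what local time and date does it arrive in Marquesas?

04:40 on Dec 8

Marquesas is 15:15 behind Farhaven.
After 4 hours 45 minutes it is 19:55 in Farhaven.
Shift by the zone difference: 19:55 − 15:15 = 04:40 on Dec 8 in Marquesas.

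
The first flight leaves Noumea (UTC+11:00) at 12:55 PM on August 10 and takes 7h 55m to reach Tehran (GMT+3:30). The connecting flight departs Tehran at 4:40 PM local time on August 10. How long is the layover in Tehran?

Convert departure to UTC: 12:55 PM − 11:00 = 1:55 AM UTC on Aug 10.
Add 7 hours and 55 minutes flight time → 9:50 AM UTC.
Tehran is UTC+3:30, so local arrival = 9:50 AM + 3:30 = 1:20 PM on Aug 10.
Layover = 4:40 PM − 1:20 PM = 3 hours 20 minutes.

3 hours 20 minutes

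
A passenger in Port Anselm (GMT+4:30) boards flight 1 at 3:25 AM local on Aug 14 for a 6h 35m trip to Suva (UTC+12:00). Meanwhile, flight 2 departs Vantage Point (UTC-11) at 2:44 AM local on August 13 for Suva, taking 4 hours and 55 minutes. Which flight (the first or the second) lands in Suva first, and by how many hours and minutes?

Flight 1 in UTC: 3:25 AM − 4:30 = 10:55 PM on Aug 13.
+6 hours and 35 minutes → arrive 5:30 AM UTC on Aug 14.
Flight 2 in UTC: 2:44 AM + 11:00 = 1:44 PM on Aug 13.
+4 hours 55 minutes → arrive 6:39 PM UTC on Aug 13.
Flight 2 lands earlier by 10 hours 51 minutes.

the second, by 10 hours 51 minutes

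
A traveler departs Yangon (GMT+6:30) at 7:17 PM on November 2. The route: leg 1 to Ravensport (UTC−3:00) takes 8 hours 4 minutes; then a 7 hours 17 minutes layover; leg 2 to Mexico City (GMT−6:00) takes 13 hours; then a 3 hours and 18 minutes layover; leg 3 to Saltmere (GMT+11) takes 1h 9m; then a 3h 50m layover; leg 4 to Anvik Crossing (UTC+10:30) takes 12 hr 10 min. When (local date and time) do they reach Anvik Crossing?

12:05 AM on November 5

Convert departure to UTC: 7:17 PM − 6:30 = 12:47 PM UTC on Nov 2.
Add 8 hours 4 minutes leg 1 → 8:51 PM UTC.
Add 7 hours 17 minutes layover in Ravensport → 4:08 AM UTC (Nov 3).
Add 13 hours leg 2 → 5:08 PM UTC.
Add 3 hours 18 minutes layover in Mexico City → 8:26 PM UTC.
Add 1 hour 9 minutes leg 3 → 9:35 PM UTC.
Add 3 hours 50 minutes layover in Saltmere → 1:25 AM UTC (Nov 4).
Add 12 hours 10 minutes leg 4 → 1:35 PM UTC.
Anvik Crossing is UTC+10:30, so local arrival = 1:35 PM + 10:30 = 12:05 AM on Nov 5.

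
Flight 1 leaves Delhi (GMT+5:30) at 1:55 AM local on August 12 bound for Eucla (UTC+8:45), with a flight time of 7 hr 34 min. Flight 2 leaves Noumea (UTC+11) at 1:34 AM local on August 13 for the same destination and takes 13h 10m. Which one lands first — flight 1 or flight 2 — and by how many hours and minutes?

the first, by 23 hours 45 minutes

Flight 1 in UTC: 1:55 AM − 5:30 = 8:25 PM on Aug 11.
+7 hours and 34 minutes → arrive 3:59 AM UTC on Aug 12.
Flight 2 in UTC: 1:34 AM − 11:00 = 2:34 PM on Aug 12.
+13 hours 10 minutes → arrive 3:44 AM UTC on Aug 13.
Flight 1 lands earlier by 23 hours 45 minutes.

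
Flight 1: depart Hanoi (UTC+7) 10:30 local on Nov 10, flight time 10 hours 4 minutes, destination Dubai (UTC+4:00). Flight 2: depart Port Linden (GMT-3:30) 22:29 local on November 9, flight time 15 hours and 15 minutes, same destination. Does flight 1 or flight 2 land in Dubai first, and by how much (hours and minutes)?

Flight 1 in UTC: 10:30 − 7:00 = 03:30 on Nov 10.
+10 hours and 4 minutes → arrive 13:34 UTC on Nov 10.
Flight 2 in UTC: 22:29 + 3:30 = 01:59 on Nov 10.
+15 hours and 15 minutes → arrive 17:14 UTC on Nov 10.
Flight 1 lands earlier by 3 hours 40 minutes.

the first, by 3 hours 40 minutes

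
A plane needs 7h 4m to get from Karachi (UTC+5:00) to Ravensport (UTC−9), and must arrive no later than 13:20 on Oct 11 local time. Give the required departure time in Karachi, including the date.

Target arrival in UTC: 13:20 + 9:00 = 22:20 on Oct 11.
Subtract 7 hours 4 minutes → departure 15:16 UTC on Oct 11.
Karachi is UTC+5:00: 15:16 + 5:00 = 20:16 on Oct 11.

20:16 on Oct 11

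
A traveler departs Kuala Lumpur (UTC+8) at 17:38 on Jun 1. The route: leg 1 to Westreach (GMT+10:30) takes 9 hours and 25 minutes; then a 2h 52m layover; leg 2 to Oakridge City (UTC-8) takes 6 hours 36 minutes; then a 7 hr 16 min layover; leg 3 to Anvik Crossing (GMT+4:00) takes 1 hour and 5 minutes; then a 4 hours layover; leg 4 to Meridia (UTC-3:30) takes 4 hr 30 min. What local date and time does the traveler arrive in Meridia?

Convert departure to UTC: 17:38 − 8:00 = 09:38 UTC on Jun 1.
Add 9 hours 25 minutes leg 1 → 19:03 UTC.
Add 2 hours and 52 minutes layover in Westreach → 21:55 UTC.
Add 6 hours 36 minutes leg 2 → 04:31 UTC (Jun 2).
Add 7 hours 16 minutes layover in Oakridge City → 11:47 UTC.
Add 1 hour and 5 minutes leg 3 → 12:52 UTC.
Add 4 hours layover in Anvik Crossing → 16:52 UTC.
Add 4 hours and 30 minutes leg 4 → 21:22 UTC.
Meridia is UTC−3:30, so local arrival = 21:22 − 3:30 = 17:52 on Jun 2.

17:52 on June 2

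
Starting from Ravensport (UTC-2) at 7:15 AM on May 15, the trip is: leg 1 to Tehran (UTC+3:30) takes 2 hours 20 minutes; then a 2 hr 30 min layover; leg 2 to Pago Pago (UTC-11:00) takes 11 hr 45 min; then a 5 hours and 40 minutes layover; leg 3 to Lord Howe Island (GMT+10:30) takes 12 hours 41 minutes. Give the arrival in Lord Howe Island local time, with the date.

6:41 AM on May 17

Convert departure to UTC: 7:15 AM + 2:00 = 9:15 AM UTC on May 15.
Add 2 hours and 20 minutes leg 1 → 11:35 AM UTC.
Add 2 hours 30 minutes layover in Tehran → 2:05 PM UTC.
Add 11 hours 45 minutes leg 2 → 1:50 AM UTC (May 16).
Add 5 hours 40 minutes layover in Pago Pago → 7:30 AM UTC.
Add 12 hours and 41 minutes leg 3 → 8:11 PM UTC.
Lord Howe Island is UTC+10:30, so local arrival = 8:11 PM + 10:30 = 6:41 AM on May 17.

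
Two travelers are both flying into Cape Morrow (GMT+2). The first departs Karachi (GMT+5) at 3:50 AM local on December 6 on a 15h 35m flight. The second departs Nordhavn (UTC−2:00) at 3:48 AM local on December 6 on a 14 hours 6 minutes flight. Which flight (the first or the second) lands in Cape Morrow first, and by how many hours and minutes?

Flight 1 in UTC: 3:50 AM − 5:00 = 10:50 PM on Dec 5.
+15 hours 35 minutes → arrive 2:25 PM UTC on Dec 6.
Flight 2 in UTC: 3:48 AM + 2:00 = 5:48 AM on Dec 6.
+14 hours 6 minutes → arrive 7:54 PM UTC on Dec 6.
Flight 1 lands earlier by 5 hours 29 minutes.

the first, by 5 hours 29 minutes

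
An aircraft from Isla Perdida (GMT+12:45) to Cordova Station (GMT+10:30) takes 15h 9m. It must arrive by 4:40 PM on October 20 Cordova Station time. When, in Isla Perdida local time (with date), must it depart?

Target arrival in UTC: 4:40 PM − 10:30 = 6:10 AM on Oct 20.
Subtract 15 hours and 9 minutes → departure 3:01 PM UTC on Oct 19.
Isla Perdida is UTC+12:45: 3:01 PM + 12:45 = 3:46 AM on Oct 20.

3:46 AM on October 20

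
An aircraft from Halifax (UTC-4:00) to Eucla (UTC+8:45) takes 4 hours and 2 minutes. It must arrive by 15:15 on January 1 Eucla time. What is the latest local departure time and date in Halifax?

Target arrival in UTC: 15:15 − 8:45 = 06:30 on Jan 1.
Subtract 4 hours and 2 minutes → departure 02:28 UTC on Jan 1.
Halifax is UTC−4:00: 02:28 − 4:00 = 22:28 on Dec 31.

22:28 on Dec 31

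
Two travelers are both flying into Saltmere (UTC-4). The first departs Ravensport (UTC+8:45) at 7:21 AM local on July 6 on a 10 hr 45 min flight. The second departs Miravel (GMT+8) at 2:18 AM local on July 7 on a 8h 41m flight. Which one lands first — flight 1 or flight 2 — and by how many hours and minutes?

Flight 1 in UTC: 7:21 AM − 8:45 = 10:36 PM on Jul 5.
+10 hours 45 minutes → arrive 9:21 AM UTC on Jul 6.
Flight 2 in UTC: 2:18 AM − 8:00 = 6:18 PM on Jul 6.
+8 hours and 41 minutes → arrive 2:59 AM UTC on Jul 7.
Flight 1 lands earlier by 17 hours 38 minutes.

the first, by 17 hours 38 minutes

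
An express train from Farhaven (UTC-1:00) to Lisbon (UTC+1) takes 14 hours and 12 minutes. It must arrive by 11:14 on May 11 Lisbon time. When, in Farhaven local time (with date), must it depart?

Target arrival in UTC: 11:14 − 1:00 = 10:14 on May 11.
Subtract 14 hours and 12 minutes → departure 20:02 UTC on May 10.
Farhaven is UTC−1:00: 20:02 − 1:00 = 19:02 on May 10.

19:02 on May 10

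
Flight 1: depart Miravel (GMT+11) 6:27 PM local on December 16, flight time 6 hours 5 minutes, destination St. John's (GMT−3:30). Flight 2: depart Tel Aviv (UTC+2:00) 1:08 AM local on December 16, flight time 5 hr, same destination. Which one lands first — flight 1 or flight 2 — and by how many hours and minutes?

the second, by 9 hours 24 minutes

Flight 1 in UTC: 6:27 PM − 11:00 = 7:27 AM on Dec 16.
+6 hours and 5 minutes → arrive 1:32 PM UTC on Dec 16.
Flight 2 in UTC: 1:08 AM − 2:00 = 11:08 PM on Dec 15.
+5 hours → arrive 4:08 AM UTC on Dec 16.
Flight 2 lands earlier by 9 hours 24 minutes.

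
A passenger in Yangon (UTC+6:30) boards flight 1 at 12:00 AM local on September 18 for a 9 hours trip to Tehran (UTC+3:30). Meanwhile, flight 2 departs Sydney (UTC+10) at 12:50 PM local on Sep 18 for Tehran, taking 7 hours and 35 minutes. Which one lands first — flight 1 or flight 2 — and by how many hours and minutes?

the first, by 7 hours 55 minutes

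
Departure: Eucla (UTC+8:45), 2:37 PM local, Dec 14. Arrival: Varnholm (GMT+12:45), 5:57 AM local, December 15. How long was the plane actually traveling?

11 hours 20 minutes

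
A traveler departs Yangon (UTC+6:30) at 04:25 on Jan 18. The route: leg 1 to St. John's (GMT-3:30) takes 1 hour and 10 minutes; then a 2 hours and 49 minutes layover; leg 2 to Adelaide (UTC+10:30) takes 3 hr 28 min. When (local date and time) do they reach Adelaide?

15:52 on January 18

Convert departure to UTC: 04:25 − 6:30 = 21:55 UTC on Jan 17.
Add 1 hour 10 minutes leg 1 → 23:05 UTC.
Add 2 hours 49 minutes layover in St. John's → 01:54 UTC (Jan 18).
Add 3 hours and 28 minutes leg 2 → 05:22 UTC.
Adelaide is UTC+10:30, so local arrival = 05:22 + 10:30 = 15:52 on Jan 18.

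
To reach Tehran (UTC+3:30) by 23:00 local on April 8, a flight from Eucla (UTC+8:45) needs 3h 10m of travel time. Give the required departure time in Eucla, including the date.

Target arrival in UTC: 23:00 − 3:30 = 19:30 on Apr 8.
Subtract 3 hours 10 minutes → departure 16:20 UTC on Apr 8.
Eucla is UTC+8:45: 16:20 + 8:45 = 01:05 on Apr 9.

01:05 on April 9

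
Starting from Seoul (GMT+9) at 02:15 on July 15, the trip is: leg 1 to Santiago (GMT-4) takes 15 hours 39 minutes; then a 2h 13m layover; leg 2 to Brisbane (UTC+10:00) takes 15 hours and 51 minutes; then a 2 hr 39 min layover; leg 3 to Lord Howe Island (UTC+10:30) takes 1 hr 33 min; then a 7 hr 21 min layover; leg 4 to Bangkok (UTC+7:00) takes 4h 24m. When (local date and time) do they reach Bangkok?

01:55 on Jul 17

Convert departure to UTC: 02:15 − 9:00 = 17:15 UTC on Jul 14.
Add 15 hours and 39 minutes leg 1 → 08:54 UTC (Jul 15).
Add 2 hours 13 minutes layover in Santiago → 11:07 UTC.
Add 15 hours and 51 minutes leg 2 → 02:58 UTC (Jul 16).
Add 2 hours 39 minutes layover in Brisbane → 05:37 UTC.
Add 1 hour and 33 minutes leg 3 → 07:10 UTC.
Add 7 hours and 21 minutes layover in Lord Howe Island → 14:31 UTC.
Add 4 hours 24 minutes leg 4 → 18:55 UTC.
Bangkok is UTC+7:00, so local arrival = 18:55 + 7:00 = 01:55 on Jul 17.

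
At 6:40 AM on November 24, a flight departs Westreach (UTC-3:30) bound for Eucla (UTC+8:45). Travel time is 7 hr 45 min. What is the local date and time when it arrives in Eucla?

Convert departure to UTC: 6:40 AM + 3:30 = 10:10 AM UTC on Nov 24.
Add 7 hours 45 minutes travel time → 5:55 PM UTC.
Eucla is UTC+8:45, so local arrival = 5:55 PM + 8:45 = 2:40 AM on Nov 25.

2:40 AM on November 25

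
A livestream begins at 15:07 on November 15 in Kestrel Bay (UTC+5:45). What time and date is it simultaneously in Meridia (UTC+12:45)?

In UTC: 15:07 − 5:45 = 09:22 on Nov 15.
Meridia is UTC+12:45: 09:22 + 12:45 = 22:07 on Nov 15.

22:07 on November 15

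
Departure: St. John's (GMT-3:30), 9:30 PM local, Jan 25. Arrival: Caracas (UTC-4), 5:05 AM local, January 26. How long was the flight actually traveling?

8 hours 5 minutes

Caracas is 0:30 behind St. John's.
Clock-face elapsed time (ignoring zones) is 7 hours 35 minutes.
Actual elapsed = 7 hours 35 minutes + 0:30 = 8 hours 5 minutes.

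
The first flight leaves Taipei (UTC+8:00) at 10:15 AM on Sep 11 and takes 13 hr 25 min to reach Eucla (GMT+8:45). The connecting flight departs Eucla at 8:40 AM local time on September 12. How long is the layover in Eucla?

Convert departure to UTC: 10:15 AM − 8:00 = 2:15 AM UTC on Sep 11.
Add 13 hours and 25 minutes flight time → 3:40 PM UTC.
Eucla is UTC+8:45, so local arrival = 3:40 PM + 8:45 = 12:25 AM on Sep 12.
Layover = 8:40 AM − 12:25 AM = 8 hours 15 minutes.

8 hours 15 minutes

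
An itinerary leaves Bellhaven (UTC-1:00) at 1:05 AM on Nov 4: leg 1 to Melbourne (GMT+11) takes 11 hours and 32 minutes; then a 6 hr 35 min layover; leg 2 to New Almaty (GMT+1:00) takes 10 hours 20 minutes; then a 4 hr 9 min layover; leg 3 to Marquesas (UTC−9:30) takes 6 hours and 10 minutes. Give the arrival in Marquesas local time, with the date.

7:21 AM on Nov 5

Convert departure to UTC: 1:05 AM + 1:00 = 2:05 AM UTC on Nov 4.
Add 11 hours and 32 minutes leg 1 → 1:37 PM UTC.
Add 6 hours and 35 minutes layover in Melbourne → 8:12 PM UTC.
Add 10 hours 20 minutes leg 2 → 6:32 AM UTC (Nov 5).
Add 4 hours and 9 minutes layover in New Almaty → 10:41 AM UTC.
Add 6 hours and 10 minutes leg 3 → 4:51 PM UTC.
Marquesas is UTC−9:30, so local arrival = 4:51 PM − 9:30 = 7:21 AM on Nov 5.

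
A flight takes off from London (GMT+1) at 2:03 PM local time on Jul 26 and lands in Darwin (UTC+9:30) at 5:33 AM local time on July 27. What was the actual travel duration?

Departure in UTC: 2:03 PM − 1:00 = 1:03 PM on Jul 26.
Arrival in UTC: 5:33 AM − 9:30 = 8:03 PM on Jul 26.
Elapsed = 8:03 PM − 1:03 PM = 7 hours.

7 hours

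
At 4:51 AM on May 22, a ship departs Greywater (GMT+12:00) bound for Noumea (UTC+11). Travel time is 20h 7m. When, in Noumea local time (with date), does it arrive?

11:58 PM on May 22

Convert departure to UTC: 4:51 AM − 12:00 = 4:51 PM UTC on May 21.
Add 20 hours 7 minutes travel time → 12:58 PM UTC (May 22).
Noumea is UTC+11:00, so local arrival = 12:58 PM + 11:00 = 11:58 PM on May 22.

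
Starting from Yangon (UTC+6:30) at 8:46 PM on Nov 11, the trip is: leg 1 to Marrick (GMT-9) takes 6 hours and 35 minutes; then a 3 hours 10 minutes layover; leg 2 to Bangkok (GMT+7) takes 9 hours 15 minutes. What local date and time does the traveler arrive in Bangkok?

4:16 PM on November 12

Convert departure to UTC: 8:46 PM − 6:30 = 2:16 PM UTC on Nov 11.
Add 6 hours and 35 minutes leg 1 → 8:51 PM UTC.
Add 3 hours 10 minutes layover in Marrick → 12:01 AM UTC (Nov 12).
Add 9 hours 15 minutes leg 2 → 9:16 AM UTC.
Bangkok is UTC+7:00, so local arrival = 9:16 AM + 7:00 = 4:16 PM on Nov 12.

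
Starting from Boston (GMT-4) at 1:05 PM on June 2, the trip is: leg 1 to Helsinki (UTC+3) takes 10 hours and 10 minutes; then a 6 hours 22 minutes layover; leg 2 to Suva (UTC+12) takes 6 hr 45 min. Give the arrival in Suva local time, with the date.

4:22 AM on Jun 4

Convert departure to UTC: 1:05 PM + 4:00 = 5:05 PM UTC on Jun 2.
Add 10 hours 10 minutes leg 1 → 3:15 AM UTC (Jun 3).
Add 6 hours and 22 minutes layover in Helsinki → 9:37 AM UTC.
Add 6 hours 45 minutes leg 2 → 4:22 PM UTC.
Suva is UTC+12:00, so local arrival = 4:22 PM + 12:00 = 4:22 AM on Jun 4.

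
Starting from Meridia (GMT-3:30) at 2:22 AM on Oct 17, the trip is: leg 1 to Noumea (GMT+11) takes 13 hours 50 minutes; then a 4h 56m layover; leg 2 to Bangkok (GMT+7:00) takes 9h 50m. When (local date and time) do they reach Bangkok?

Convert departure to UTC: 2:22 AM + 3:30 = 5:52 AM UTC on Oct 17.
Add 13 hours 50 minutes leg 1 → 7:42 PM UTC.
Add 4 hours and 56 minutes layover in Noumea → 12:38 AM UTC (Oct 18).
Add 9 hours 50 minutes leg 2 → 10:28 AM UTC.
Bangkok is UTC+7:00, so local arrival = 10:28 AM + 7:00 = 5:28 PM on Oct 18.

5:28 PM on October 18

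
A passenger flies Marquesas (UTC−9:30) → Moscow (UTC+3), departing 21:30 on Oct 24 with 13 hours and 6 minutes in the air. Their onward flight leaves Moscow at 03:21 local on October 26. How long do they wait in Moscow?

4 hours 15 minutes

Convert departure to UTC: 21:30 + 9:30 = 07:00 UTC on Oct 25.
Add 13 hours and 6 minutes flight time → 20:06 UTC.
Moscow is UTC+3:00, so local arrival = 20:06 + 3:00 = 23:06 on Oct 25.
Layover = 03:21 − 23:06 (+1 day) = 4 hours 15 minutes.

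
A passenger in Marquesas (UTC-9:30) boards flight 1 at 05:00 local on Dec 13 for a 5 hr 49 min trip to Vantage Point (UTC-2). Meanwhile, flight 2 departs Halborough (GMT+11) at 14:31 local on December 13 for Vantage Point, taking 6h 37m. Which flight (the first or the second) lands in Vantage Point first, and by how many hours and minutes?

the second, by 10 hours 11 minutes

Flight 1 in UTC: 05:00 + 9:30 = 14:30 on Dec 13.
+5 hours 49 minutes → arrive 20:19 UTC on Dec 13.
Flight 2 in UTC: 14:31 − 11:00 = 03:31 on Dec 13.
+6 hours 37 minutes → arrive 10:08 UTC on Dec 13.
Flight 2 lands earlier by 10 hours 11 minutes.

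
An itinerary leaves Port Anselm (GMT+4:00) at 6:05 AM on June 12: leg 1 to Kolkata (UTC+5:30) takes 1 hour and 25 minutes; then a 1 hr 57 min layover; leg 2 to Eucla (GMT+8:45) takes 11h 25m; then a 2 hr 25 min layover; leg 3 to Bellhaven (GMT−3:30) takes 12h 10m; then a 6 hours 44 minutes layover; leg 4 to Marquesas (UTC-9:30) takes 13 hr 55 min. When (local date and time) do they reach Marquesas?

6:36 PM on Jun 13

Convert departure to UTC: 6:05 AM − 4:00 = 2:05 AM UTC on Jun 12.
Add 1 hour 25 minutes leg 1 → 3:30 AM UTC.
Add 1 hour 57 minutes layover in Kolkata → 5:27 AM UTC.
Add 11 hours 25 minutes leg 2 → 4:52 PM UTC.
Add 2 hours 25 minutes layover in Eucla → 7:17 PM UTC.
Add 12 hours 10 minutes leg 3 → 7:27 AM UTC (Jun 13).
Add 6 hours and 44 minutes layover in Bellhaven → 2:11 PM UTC.
Add 13 hours 55 minutes leg 4 → 4:06 AM UTC (Jun 14).
Marquesas is UTC−9:30, so local arrival = 4:06 AM − 9:30 = 6:36 PM on Jun 13.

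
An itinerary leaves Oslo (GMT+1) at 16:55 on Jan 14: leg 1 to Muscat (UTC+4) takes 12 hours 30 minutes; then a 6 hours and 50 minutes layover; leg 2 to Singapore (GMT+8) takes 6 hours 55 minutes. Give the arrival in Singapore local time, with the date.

02:10 on Jan 16

Convert departure to UTC: 16:55 − 1:00 = 15:55 UTC on Jan 14.
Add 12 hours and 30 minutes leg 1 → 04:25 UTC (Jan 15).
Add 6 hours 50 minutes layover in Muscat → 11:15 UTC.
Add 6 hours 55 minutes leg 2 → 18:10 UTC.
Singapore is UTC+8:00, so local arrival = 18:10 + 8:00 = 02:10 on Jan 16.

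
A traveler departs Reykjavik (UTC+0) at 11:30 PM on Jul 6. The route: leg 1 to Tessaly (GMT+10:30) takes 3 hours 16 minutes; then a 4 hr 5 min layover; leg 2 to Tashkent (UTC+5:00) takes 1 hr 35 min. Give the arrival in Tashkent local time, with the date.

1:26 PM on Jul 7

Reykjavik is at UTC+0, so departure is already 11:30 PM UTC on Jul 6.
Add 3 hours 16 minutes leg 1 → 2:46 AM UTC (Jul 7).
Add 4 hours 5 minutes layover in Tessaly → 6:51 AM UTC.
Add 1 hour 35 minutes leg 2 → 8:26 AM UTC.
Tashkent is UTC+5:00, so local arrival = 8:26 AM + 5:00 = 1:26 PM on Jul 7.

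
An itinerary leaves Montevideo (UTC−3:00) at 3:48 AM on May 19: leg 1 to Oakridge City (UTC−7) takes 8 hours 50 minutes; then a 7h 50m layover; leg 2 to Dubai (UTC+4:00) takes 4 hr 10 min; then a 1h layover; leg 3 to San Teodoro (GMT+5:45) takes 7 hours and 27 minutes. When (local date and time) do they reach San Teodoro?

Convert departure to UTC: 3:48 AM + 3:00 = 6:48 AM UTC on May 19.
Add 8 hours and 50 minutes leg 1 → 3:38 PM UTC.
Add 7 hours 50 minutes layover in Oakridge City → 11:28 PM UTC.
Add 4 hours 10 minutes leg 2 → 3:38 AM UTC (May 20).
Add 1 hour layover in Dubai → 4:38 AM UTC.
Add 7 hours and 27 minutes leg 3 → 12:05 PM UTC.
San Teodoro is UTC+5:45, so local arrival = 12:05 PM + 5:45 = 5:50 PM on May 20.

5:50 PM on May 20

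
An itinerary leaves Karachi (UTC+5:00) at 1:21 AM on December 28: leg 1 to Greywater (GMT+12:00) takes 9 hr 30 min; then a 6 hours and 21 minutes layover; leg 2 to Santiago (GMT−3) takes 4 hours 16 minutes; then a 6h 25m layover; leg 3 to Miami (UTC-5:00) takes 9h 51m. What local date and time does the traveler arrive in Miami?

Convert departure to UTC: 1:21 AM − 5:00 = 8:21 PM UTC on Dec 27.
Add 9 hours and 30 minutes leg 1 → 5:51 AM UTC (Dec 28).
Add 6 hours 21 minutes layover in Greywater → 12:12 PM UTC.
Add 4 hours 16 minutes leg 2 → 4:28 PM UTC.
Add 6 hours and 25 minutes layover in Santiago → 10:53 PM UTC.
Add 9 hours 51 minutes leg 3 → 8:44 AM UTC (Dec 29).
Miami is UTC−5:00, so local arrival = 8:44 AM − 5:00 = 3:44 AM on Dec 29.

3:44 AM on December 29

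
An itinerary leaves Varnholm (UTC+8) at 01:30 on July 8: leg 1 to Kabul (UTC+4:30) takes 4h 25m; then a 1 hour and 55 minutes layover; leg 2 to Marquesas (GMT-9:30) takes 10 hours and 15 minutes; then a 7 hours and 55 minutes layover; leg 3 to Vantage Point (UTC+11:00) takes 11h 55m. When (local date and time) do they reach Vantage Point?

16:55 on July 9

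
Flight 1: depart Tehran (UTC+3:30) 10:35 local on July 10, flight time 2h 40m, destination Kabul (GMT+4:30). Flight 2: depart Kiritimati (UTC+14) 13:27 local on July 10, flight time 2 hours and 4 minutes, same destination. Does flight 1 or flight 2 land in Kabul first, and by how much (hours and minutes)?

the second, by 8 hours 14 minutes

Flight 1 in UTC: 10:35 − 3:30 = 07:05 on Jul 10.
+2 hours and 40 minutes → arrive 09:45 UTC on Jul 10.
Flight 2 in UTC: 13:27 − 14:00 = 23:27 on Jul 9.
+2 hours and 4 minutes → arrive 01:31 UTC on Jul 10.
Flight 2 lands earlier by 8 hours 14 minutes.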